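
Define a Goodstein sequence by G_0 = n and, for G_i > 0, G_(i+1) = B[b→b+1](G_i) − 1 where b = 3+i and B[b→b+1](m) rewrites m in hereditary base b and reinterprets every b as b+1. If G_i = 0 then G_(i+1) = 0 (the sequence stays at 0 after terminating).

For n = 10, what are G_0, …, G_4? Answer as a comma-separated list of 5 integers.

10, 16, 24, 27, 30

step 0: 10 = 3^2 + 1; sub 4 for 3: 4^2 + 1; = 17; G_1 = 17−1 = 16
step 1: 16 = 4^2; sub 5 for 4: 5^2; = 25; G_2 = 25−1 = 24
step 2: 24 = 4·5 + 4; sub 6 for 5: 4·6 + 4; = 28; G_3 = 28−1 = 27
step 3: 27 = 4·6 + 3; sub 7 for 6: 4·7 + 3; = 31; G_4 = 31−1 = 30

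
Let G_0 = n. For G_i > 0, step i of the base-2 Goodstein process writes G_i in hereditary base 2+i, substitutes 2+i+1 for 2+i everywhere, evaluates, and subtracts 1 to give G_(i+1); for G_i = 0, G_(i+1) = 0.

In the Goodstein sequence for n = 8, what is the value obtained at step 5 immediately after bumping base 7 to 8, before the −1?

33554572

G_0 = 8. HB_2(8) = 2^(2 + 1). Bump = 81. G_1 = 80.
G_1 = 80. HB_3(80) = 2·3^3 + 2·3^2 + 2·3 + 2. Bump = 554. G_2 = 553.
G_2 = 553. HB_4(553) = 2·4^4 + 2·4^2 + 2·4 + 1. Bump = 6311. G_3 = 6310.
G_3 = 6310. HB_5(6310) = 2·5^5 + 2·5^2 + 2·5. Bump = 93396. G_4 = 93395.
G_4 = 93395. HB_6(93395) = 2·6^6 + 2·6^2 + 6 + 5. Bump = 1647196. G_5 = 1647195.
G_5 = 1647195. HB_7(1647195) = 2·7^7 + 2·7^2 + 7 + 4. Bump = 33554572. G_6 = 33554571.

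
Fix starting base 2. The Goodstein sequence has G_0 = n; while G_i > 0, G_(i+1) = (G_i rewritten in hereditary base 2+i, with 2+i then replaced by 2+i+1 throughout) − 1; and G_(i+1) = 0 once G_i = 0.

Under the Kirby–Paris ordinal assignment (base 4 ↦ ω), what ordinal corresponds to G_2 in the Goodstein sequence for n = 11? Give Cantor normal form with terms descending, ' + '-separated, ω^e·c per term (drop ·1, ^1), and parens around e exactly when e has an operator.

ω^(ω + 1) + 3

i=0: 11 = 2^(2 + 1) + 2 + 1 (b=2); 2→3: 3^(3 + 1) + 3 + 1 = 85; 85−1 = 84
i=1: 84 = 3^(3 + 1) + 3 (b=3); 3→4: 4^(4 + 1) + 4 = 1028; 1028−1 = 1027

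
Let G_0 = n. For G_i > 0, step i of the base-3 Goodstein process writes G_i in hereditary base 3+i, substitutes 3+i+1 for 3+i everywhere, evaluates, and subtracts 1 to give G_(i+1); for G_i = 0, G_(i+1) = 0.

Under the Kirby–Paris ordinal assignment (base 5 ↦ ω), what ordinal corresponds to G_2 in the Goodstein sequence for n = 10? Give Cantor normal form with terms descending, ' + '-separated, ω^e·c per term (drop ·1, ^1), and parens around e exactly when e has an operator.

base 3: 10 = 3^2 + 1; at 4: 4^2 + 1 = 17; next = 16
base 4: 16 = 4^2; at 5: 5^2 = 25; next = 24
base 5: 24 = 4·5 + 4; at 6: 4·6 + 4 = 28; next = 27

ω·4 + 4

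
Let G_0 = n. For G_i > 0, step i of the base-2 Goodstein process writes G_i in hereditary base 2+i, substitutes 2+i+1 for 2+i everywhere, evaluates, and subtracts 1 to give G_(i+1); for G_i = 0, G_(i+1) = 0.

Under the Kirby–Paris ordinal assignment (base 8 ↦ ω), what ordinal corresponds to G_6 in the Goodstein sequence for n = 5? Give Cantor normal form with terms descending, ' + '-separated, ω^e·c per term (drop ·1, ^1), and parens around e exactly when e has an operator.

ω^3·3 + ω^2·3 + ω·2 + 7

G_0 = 5. HB_2(5) = 2^2 + 1. Bump = 28. G_1 = 27.
G_1 = 27. HB_3(27) = 3^3. Bump = 256. G_2 = 255.
G_2 = 255. HB_4(255) = 3·4^3 + 3·4^2 + 3·4 + 3. Bump = 468. G_3 = 467.
G_3 = 467. HB_5(467) = 3·5^3 + 3·5^2 + 3·5 + 2. Bump = 776. G_4 = 775.
G_4 = 775. HB_6(775) = 3·6^3 + 3·6^2 + 3·6 + 1. Bump = 1198. G_5 = 1197.
G_5 = 1197. HB_7(1197) = 3·7^3 + 3·7^2 + 3·7. Bump = 1752. G_6 = 1751.
G_6 = 1751. HB_8(1751) = 3·8^3 + 3·8^2 + 2·8 + 7. Bump = 2455. G_7 = 2454.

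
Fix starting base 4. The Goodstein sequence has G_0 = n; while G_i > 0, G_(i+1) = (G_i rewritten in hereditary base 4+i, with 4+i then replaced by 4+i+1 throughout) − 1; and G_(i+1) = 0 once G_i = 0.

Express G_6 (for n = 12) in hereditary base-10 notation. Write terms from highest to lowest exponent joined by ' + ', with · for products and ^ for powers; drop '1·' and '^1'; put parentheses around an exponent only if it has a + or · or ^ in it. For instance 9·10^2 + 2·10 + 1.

step 0: 12 = 3·4; sub 5 for 4: 3·5; = 15; G_1 = 15−1 = 14
step 1: 14 = 2·5 + 4; sub 6 for 5: 2·6 + 4; = 16; G_2 = 16−1 = 15
step 2: 15 = 2·6 + 3; sub 7 for 6: 2·7 + 3; = 17; G_3 = 17−1 = 16
step 3: 16 = 2·7 + 2; sub 8 for 7: 2·8 + 2; = 18; G_4 = 18−1 = 17
step 4: 17 = 2·8 + 1; sub 9 for 8: 2·9 + 1; = 19; G_5 = 19−1 = 18
step 5: 18 = 2·9; sub 10 for 9: 2·10; = 20; G_6 = 20−1 = 19

10 + 9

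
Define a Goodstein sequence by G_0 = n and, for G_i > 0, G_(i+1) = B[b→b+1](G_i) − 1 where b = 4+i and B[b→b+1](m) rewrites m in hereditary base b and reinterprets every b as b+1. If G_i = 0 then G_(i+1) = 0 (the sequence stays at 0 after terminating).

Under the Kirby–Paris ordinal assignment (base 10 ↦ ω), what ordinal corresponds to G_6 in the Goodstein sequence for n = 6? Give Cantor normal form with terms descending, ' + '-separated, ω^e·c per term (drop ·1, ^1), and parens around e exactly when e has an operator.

base 4: 6 = 4 + 2; at 5: 5 + 2 = 7; next = 6
base 5: 6 = 5 + 1; at 6: 6 + 1 = 7; next = 6
base 6: 6 = 6; at 7: 7 = 7; next = 6
base 7: 6 = 6; at 8: 6 = 6; next = 5
base 8: 5 = 5; at 9: 5 = 5; next = 4
base 9: 4 = 4; at 10: 4 = 4; next = 3
base 10: 3 = 3; at 11: 3 = 3; next = 2

3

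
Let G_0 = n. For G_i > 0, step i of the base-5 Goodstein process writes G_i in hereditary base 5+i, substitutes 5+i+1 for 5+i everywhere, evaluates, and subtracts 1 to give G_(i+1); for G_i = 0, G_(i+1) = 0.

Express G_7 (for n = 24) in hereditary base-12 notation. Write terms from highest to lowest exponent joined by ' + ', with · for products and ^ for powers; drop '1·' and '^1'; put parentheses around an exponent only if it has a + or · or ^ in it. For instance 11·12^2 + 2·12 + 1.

step 0: 24 = 4·5 + 4; sub 6 for 5: 4·6 + 4; = 28; G_1 = 28−1 = 27
step 1: 27 = 4·6 + 3; sub 7 for 6: 4·7 + 3; = 31; G_2 = 31−1 = 30
step 2: 30 = 4·7 + 2; sub 8 for 7: 4·8 + 2; = 34; G_3 = 34−1 = 33
step 3: 33 = 4·8 + 1; sub 9 for 8: 4·9 + 1; = 37; G_4 = 37−1 = 36
step 4: 36 = 4·9; sub 10 for 9: 4·10; = 40; G_5 = 40−1 = 39
step 5: 39 = 3·10 + 9; sub 11 for 10: 3·11 + 9; = 42; G_6 = 42−1 = 41
step 6: 41 = 3·11 + 8; sub 12 for 11: 3·12 + 8; = 44; G_7 = 44−1 = 43

3·12 + 7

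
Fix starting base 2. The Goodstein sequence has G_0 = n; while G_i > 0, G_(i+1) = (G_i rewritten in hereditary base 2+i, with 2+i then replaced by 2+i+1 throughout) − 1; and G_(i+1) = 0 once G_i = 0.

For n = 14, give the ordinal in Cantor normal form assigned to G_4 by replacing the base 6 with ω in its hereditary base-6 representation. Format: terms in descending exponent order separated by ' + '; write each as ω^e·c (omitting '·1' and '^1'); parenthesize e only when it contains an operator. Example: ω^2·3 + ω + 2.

ω^(ω + 1) + ω^5·5 + ω^4·5 + ω^3·5 + ω^2·5 + ω·5 + 5

14 —HB2→ 2^(2 + 1) + 2^2 + 2 —bump→ 3^(3 + 1) + 3^3 + 3 = 111 —(−1)→ 110
110 —HB3→ 3^(3 + 1) + 3^3 + 2 —bump→ 4^(4 + 1) + 4^4 + 2 = 1282 —(−1)→ 1281
1281 —HB4→ 4^(4 + 1) + 4^4 + 1 —bump→ 5^(5 + 1) + 5^5 + 1 = 18751 —(−1)→ 18750
18750 —HB5→ 5^(5 + 1) + 5^5 —bump→ 6^(6 + 1) + 6^6 = 326592 —(−1)→ 326591
326591 —HB6→ 6^(6 + 1) + 5·6^5 + 5·6^4 + 5·6^3 + 5·6^2 + 5·6 + 5 —bump→ 7^(7 + 1) + 5·7^5 + 5·7^4 + 5·7^3 + 5·7^2 + 5·7 + 5 = 5862841 —(−1)→ 5862840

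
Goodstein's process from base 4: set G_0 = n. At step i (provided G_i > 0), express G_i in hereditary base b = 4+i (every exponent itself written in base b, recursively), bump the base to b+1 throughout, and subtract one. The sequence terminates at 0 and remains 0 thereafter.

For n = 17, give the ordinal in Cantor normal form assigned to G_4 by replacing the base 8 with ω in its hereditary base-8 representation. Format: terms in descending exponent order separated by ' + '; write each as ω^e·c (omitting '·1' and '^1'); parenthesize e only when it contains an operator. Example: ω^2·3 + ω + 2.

(0) 17|_4 = 4^2 + 1 ↦ 5^2 + 1|_5 = 26 ⇒ 25
(1) 25|_5 = 5^2 ↦ 6^2|_6 = 36 ⇒ 35
(2) 35|_6 = 5·6 + 5 ↦ 5·7 + 5|_7 = 40 ⇒ 39
(3) 39|_7 = 5·7 + 4 ↦ 5·8 + 4|_8 = 44 ⇒ 43

ω·5 + 3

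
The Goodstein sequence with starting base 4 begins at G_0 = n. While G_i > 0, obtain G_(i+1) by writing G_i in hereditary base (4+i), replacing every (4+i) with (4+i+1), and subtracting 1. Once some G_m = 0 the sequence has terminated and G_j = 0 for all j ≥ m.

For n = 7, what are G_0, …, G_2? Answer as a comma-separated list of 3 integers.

7, 7, 7

base 4: 7 = 4 + 3; at 5: 5 + 3 = 8; next = 7
base 5: 7 = 5 + 2; at 6: 6 + 2 = 8; next = 7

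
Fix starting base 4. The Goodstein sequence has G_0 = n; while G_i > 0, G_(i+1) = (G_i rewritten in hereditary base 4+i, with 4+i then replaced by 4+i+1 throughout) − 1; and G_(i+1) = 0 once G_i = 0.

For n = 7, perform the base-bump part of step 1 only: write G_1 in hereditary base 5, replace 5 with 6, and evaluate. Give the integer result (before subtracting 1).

8

(0) 7|_4 = 4 + 3 ↦ 5 + 3|_5 = 8 ⇒ 7
(1) 7|_5 = 5 + 2 ↦ 6 + 2|_6 = 8 ⇒ 7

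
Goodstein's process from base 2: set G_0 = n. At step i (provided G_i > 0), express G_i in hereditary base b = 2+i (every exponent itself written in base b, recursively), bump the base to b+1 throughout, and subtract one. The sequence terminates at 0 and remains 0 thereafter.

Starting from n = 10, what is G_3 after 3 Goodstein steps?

15625

base 2: 10 = 2^(2 + 1) + 2; at 3: 3^(3 + 1) + 3 = 84; next = 83
base 3: 83 = 3^(3 + 1) + 2; at 4: 4^(4 + 1) + 2 = 1026; next = 1025
base 4: 1025 = 4^(4 + 1) + 1; at 5: 5^(5 + 1) + 1 = 15626; next = 15625
base 5: 15625 = 5^(5 + 1); at 6: 6^(6 + 1) = 279936; next = 279935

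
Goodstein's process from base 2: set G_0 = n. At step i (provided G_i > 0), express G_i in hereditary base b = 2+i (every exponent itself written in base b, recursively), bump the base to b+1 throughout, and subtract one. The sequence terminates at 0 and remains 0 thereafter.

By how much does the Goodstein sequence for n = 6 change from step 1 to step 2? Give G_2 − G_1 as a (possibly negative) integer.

[0] 6 ≡ 2^2 + 2 (base 2). Lift 3: 30. −1: 29.
[1] 29 ≡ 3^3 + 2 (base 3). Lift 4: 258. −1: 257.

228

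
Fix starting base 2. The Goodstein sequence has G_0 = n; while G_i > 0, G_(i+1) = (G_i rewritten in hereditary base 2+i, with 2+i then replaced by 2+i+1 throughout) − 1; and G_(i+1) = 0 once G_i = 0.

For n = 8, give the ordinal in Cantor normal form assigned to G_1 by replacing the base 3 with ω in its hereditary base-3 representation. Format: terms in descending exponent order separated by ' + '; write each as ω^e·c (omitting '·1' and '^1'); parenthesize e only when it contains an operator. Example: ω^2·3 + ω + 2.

base 2: 8 = 2^(2 + 1); at 3: 3^(3 + 1) = 81; next = 80
base 3: 80 = 2·3^3 + 2·3^2 + 2·3 + 2; at 4: 2·4^4 + 2·4^2 + 2·4 + 2 = 554; next = 553

ω^ω·2 + ω^2·2 + ω·2 + 2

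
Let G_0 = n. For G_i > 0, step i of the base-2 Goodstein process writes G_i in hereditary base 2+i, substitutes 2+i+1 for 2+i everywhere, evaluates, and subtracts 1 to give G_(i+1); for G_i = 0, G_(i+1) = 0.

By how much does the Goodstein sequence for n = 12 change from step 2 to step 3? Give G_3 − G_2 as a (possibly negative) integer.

(0) 12|_2 = 2^(2 + 1) + 2^2 ↦ 3^(3 + 1) + 3^3|_3 = 108 ⇒ 107
(1) 107|_3 = 3^(3 + 1) + 2·3^2 + 2·3 + 2 ↦ 4^(4 + 1) + 2·4^2 + 2·4 + 2|_4 = 1066 ⇒ 1065
(2) 1065|_4 = 4^(4 + 1) + 2·4^2 + 2·4 + 1 ↦ 5^(5 + 1) + 2·5^2 + 2·5 + 1|_5 = 15686 ⇒ 15685

14620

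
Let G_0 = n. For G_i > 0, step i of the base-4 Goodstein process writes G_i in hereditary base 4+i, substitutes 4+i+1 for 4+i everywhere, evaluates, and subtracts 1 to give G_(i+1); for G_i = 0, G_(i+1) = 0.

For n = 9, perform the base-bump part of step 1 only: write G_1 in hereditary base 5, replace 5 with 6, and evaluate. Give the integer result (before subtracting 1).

12

base 4: 9 = 2·4 + 1; at 5: 2·5 + 1 = 11; next = 10
base 5: 10 = 2·5; at 6: 2·6 = 12; next = 11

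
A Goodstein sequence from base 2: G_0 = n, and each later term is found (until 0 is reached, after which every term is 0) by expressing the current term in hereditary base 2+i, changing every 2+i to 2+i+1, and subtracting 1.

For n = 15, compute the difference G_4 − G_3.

base 2: 15 = 2^(2 + 1) + 2^2 + 2 + 1; at 3: 3^(3 + 1) + 3^3 + 3 + 1 = 112; next = 111
base 3: 111 = 3^(3 + 1) + 3^3 + 3; at 4: 4^(4 + 1) + 4^4 + 4 = 1284; next = 1283
base 4: 1283 = 4^(4 + 1) + 4^4 + 3; at 5: 5^(5 + 1) + 5^5 + 3 = 18753; next = 18752
base 5: 18752 = 5^(5 + 1) + 5^5 + 2; at 6: 6^(6 + 1) + 6^6 + 2 = 326594; next = 326593

307841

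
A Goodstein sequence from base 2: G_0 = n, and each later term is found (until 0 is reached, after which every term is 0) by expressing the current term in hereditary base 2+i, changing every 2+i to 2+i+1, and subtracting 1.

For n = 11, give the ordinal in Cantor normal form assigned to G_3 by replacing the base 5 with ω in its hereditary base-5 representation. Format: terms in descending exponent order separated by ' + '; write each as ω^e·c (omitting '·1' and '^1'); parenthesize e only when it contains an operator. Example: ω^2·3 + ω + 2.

G_0=11  [base 2] 2^(2 + 1) + 2 + 1  →[2↦3]→  3^(3 + 1) + 3 + 1 = 85  −1 ⇒ G_1=84
G_1=84  [base 3] 3^(3 + 1) + 3  →[3↦4]→  4^(4 + 1) + 4 = 1028  −1 ⇒ G_2=1027
G_2=1027  [base 4] 4^(4 + 1) + 3  →[4↦5]→  5^(5 + 1) + 3 = 15628  −1 ⇒ G_3=15627
G_3=15627  [base 5] 5^(5 + 1) + 2  →[5↦6]→  6^(6 + 1) + 2 = 279938  −1 ⇒ G_4=279937

ω^(ω + 1) + 2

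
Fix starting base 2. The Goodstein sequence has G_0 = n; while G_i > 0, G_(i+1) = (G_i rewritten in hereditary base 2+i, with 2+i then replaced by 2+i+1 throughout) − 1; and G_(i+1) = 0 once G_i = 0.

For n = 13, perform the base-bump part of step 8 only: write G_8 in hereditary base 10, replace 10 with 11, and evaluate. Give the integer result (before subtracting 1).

i=0: 13 = 2^(2 + 1) + 2^2 + 1 (b=2); 2→3: 3^(3 + 1) + 3^3 + 1 = 109; 109−1 = 108
i=1: 108 = 3^(3 + 1) + 3^3 (b=3); 3→4: 4^(4 + 1) + 4^4 = 1280; 1280−1 = 1279
i=2: 1279 = 4^(4 + 1) + 3·4^3 + 3·4^2 + 3·4 + 3 (b=4); 4→5: 5^(5 + 1) + 3·5^3 + 3·5^2 + 3·5 + 3 = 16093; 16093−1 = 16092
i=3: 16092 = 5^(5 + 1) + 3·5^3 + 3·5^2 + 3·5 + 2 (b=5); 5→6: 6^(6 + 1) + 3·6^3 + 3·6^2 + 3·6 + 2 = 280712; 280712−1 = 280711
i=4: 280711 = 6^(6 + 1) + 3·6^3 + 3·6^2 + 3·6 + 1 (b=6); 6→7: 7^(7 + 1) + 3·7^3 + 3·7^2 + 3·7 + 1 = 5765999; 5765999−1 = 5765998
i=5: 5765998 = 7^(7 + 1) + 3·7^3 + 3·7^2 + 3·7 (b=7); 7→8: 8^(8 + 1) + 3·8^3 + 3·8^2 + 3·8 = 134219480; 134219480−1 = 134219479
i=6: 134219479 = 8^(8 + 1) + 3·8^3 + 3·8^2 + 2·8 + 7 (b=8); 8→9: 9^(9 + 1) + 3·9^3 + 3·9^2 + 2·9 + 7 = 3486786856; 3486786856−1 = 3486786855
i=7: 3486786855 = 9^(9 + 1) + 3·9^3 + 3·9^2 + 2·9 + 6 (b=9); 9→10: 10^(10 + 1) + 3·10^3 + 3·10^2 + 2·10 + 6 = 100000003326; 100000003326−1 = 100000003325

3138428381104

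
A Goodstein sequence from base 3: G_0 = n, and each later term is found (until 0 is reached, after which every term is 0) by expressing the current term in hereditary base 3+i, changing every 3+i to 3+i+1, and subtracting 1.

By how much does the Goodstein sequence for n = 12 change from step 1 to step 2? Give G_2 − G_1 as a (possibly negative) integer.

base 3: 12 = 3^2 + 3; at 4: 4^2 + 4 = 20; next = 19
base 4: 19 = 4^2 + 3; at 5: 5^2 + 3 = 28; next = 27

8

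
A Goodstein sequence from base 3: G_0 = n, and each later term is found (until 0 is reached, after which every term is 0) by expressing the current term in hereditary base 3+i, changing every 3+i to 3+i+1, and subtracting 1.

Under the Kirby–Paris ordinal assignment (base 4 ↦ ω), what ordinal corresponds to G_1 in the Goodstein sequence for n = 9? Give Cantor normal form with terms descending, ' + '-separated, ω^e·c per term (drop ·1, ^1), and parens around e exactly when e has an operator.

G_0=9  [base 3] 3^2  →[3↦4]→  4^2 = 16  −1 ⇒ G_1=15
G_1=15  [base 4] 3·4 + 3  →[4↦5]→  3·5 + 3 = 18  −1 ⇒ G_2=17

ω·3 + 3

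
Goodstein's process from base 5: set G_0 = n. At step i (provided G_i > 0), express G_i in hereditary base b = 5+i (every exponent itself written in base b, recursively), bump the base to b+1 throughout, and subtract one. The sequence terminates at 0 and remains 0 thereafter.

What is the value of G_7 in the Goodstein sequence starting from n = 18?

G_0 = 18. HB_5(18) = 3·5 + 3. Bump = 21. G_1 = 20.
G_1 = 20. HB_6(20) = 3·6 + 2. Bump = 23. G_2 = 22.
G_2 = 22. HB_7(22) = 3·7 + 1. Bump = 25. G_3 = 24.
G_3 = 24. HB_8(24) = 3·8. Bump = 27. G_4 = 26.
G_4 = 26. HB_9(26) = 2·9 + 8. Bump = 28. G_5 = 27.
G_5 = 27. HB_10(27) = 2·10 + 7. Bump = 29. G_6 = 28.
G_6 = 28. HB_11(28) = 2·11 + 6. Bump = 30. G_7 = 29.
G_7 = 29. HB_12(29) = 2·12 + 5. Bump = 31. G_8 = 30.

29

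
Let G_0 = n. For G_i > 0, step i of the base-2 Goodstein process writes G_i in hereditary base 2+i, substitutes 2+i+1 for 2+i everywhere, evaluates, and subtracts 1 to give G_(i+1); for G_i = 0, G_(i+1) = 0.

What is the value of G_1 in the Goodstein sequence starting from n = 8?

80

step 0: 8 = 2^(2 + 1); sub 3 for 2: 3^(3 + 1); = 81; G_1 = 81−1 = 80
step 1: 80 = 2·3^3 + 2·3^2 + 2·3 + 2; sub 4 for 3: 2·4^4 + 2·4^2 + 2·4 + 2; = 554; G_2 = 554−1 = 553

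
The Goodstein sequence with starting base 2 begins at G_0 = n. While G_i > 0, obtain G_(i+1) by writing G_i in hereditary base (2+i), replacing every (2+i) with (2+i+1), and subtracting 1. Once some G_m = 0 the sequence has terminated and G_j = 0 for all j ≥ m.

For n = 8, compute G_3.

step 0: 8 = 2^(2 + 1); sub 3 for 2: 3^(3 + 1); = 81; G_1 = 81−1 = 80
step 1: 80 = 2·3^3 + 2·3^2 + 2·3 + 2; sub 4 for 3: 2·4^4 + 2·4^2 + 2·4 + 2; = 554; G_2 = 554−1 = 553
step 2: 553 = 2·4^4 + 2·4^2 + 2·4 + 1; sub 5 for 4: 2·5^5 + 2·5^2 + 2·5 + 1; = 6311; G_3 = 6311−1 = 6310
step 3: 6310 = 2·5^5 + 2·5^2 + 2·5; sub 6 for 5: 2·6^6 + 2·6^2 + 2·6; = 93396; G_4 = 93396−1 = 93395

6310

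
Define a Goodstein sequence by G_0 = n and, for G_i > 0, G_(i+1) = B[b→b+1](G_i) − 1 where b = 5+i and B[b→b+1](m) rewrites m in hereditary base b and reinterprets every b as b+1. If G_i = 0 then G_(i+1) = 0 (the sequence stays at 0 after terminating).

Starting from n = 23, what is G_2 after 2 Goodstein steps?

29

G_0=23  [base 5] 4·5 + 3  →[5↦6]→  4·6 + 3 = 27  −1 ⇒ G_1=26
G_1=26  [base 6] 4·6 + 2  →[6↦7]→  4·7 + 2 = 30  −1 ⇒ G_2=29
G_2=29  [base 7] 4·7 + 1  →[7↦8]→  4·8 + 1 = 33  −1 ⇒ G_3=32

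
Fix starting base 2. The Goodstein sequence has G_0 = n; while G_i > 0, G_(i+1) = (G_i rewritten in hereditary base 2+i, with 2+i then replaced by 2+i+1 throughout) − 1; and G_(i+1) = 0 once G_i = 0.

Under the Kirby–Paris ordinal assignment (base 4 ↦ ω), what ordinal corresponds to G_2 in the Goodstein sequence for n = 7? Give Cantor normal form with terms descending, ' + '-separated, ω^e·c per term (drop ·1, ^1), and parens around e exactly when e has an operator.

ω^ω + 3

(0) 7|_2 = 2^2 + 2 + 1 ↦ 3^3 + 3 + 1|_3 = 31 ⇒ 30
(1) 30|_3 = 3^3 + 3 ↦ 4^4 + 4|_4 = 260 ⇒ 259
(2) 259|_4 = 4^4 + 3 ↦ 5^5 + 3|_5 = 3128 ⇒ 3127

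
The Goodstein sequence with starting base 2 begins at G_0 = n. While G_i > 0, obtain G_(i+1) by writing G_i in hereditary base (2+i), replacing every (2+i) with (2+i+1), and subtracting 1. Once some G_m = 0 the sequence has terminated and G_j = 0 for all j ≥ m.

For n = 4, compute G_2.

(0) 4|_2 = 2^2 ↦ 3^3|_3 = 27 ⇒ 26
(1) 26|_3 = 2·3^2 + 2·3 + 2 ↦ 2·4^2 + 2·4 + 2|_4 = 42 ⇒ 41
(2) 41|_4 = 2·4^2 + 2·4 + 1 ↦ 2·5^2 + 2·5 + 1|_5 = 61 ⇒ 60

41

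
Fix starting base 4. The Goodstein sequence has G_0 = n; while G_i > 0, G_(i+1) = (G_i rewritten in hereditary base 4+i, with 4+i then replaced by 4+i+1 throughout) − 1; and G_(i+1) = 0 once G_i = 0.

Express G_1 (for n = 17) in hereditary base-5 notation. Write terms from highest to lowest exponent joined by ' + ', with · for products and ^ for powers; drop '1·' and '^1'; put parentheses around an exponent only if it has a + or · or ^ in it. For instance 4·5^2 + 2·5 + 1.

5^2

G_0 = 17. HB_4(17) = 4^2 + 1. Bump = 26. G_1 = 25.
G_1 = 25. HB_5(25) = 5^2. Bump = 36. G_2 = 35.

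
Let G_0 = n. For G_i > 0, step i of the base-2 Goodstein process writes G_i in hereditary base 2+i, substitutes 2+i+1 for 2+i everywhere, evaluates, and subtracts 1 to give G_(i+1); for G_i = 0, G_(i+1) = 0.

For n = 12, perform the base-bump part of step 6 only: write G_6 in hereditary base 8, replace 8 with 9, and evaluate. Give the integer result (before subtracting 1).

step 0: 12 = 2^(2 + 1) + 2^2; sub 3 for 2: 3^(3 + 1) + 3^3; = 108; G_1 = 108−1 = 107
step 1: 107 = 3^(3 + 1) + 2·3^2 + 2·3 + 2; sub 4 for 3: 4^(4 + 1) + 2·4^2 + 2·4 + 2; = 1066; G_2 = 1066−1 = 1065
step 2: 1065 = 4^(4 + 1) + 2·4^2 + 2·4 + 1; sub 5 for 4: 5^(5 + 1) + 2·5^2 + 2·5 + 1; = 15686; G_3 = 15686−1 = 15685
step 3: 15685 = 5^(5 + 1) + 2·5^2 + 2·5; sub 6 for 5: 6^(6 + 1) + 2·6^2 + 2·6; = 280020; G_4 = 280020−1 = 280019
step 4: 280019 = 6^(6 + 1) + 2·6^2 + 6 + 5; sub 7 for 6: 7^(7 + 1) + 2·7^2 + 7 + 5; = 5764911; G_5 = 5764911−1 = 5764910
step 5: 5764910 = 7^(7 + 1) + 2·7^2 + 7 + 4; sub 8 for 7: 8^(8 + 1) + 2·8^2 + 8 + 4; = 134217868; G_6 = 134217868−1 = 134217867
step 6: 134217867 = 8^(8 + 1) + 2·8^2 + 8 + 3; sub 9 for 8: 9^(9 + 1) + 2·9^2 + 9 + 3; = 3486784575; G_7 = 3486784575−1 = 3486784574

3486784575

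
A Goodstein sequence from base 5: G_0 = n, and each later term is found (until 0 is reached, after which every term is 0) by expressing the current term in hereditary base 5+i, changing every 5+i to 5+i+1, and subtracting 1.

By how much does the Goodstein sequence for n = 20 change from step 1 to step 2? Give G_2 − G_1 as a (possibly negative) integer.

2

i=0: 20 = 4·5 (b=5); 5→6: 4·6 = 24; 24−1 = 23
i=1: 23 = 3·6 + 5 (b=6); 6→7: 3·7 + 5 = 26; 26−1 = 25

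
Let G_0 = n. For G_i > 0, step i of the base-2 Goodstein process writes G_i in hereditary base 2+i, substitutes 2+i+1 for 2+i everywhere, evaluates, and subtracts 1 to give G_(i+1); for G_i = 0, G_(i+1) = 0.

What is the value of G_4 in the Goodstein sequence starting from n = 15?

base 2: 15 = 2^(2 + 1) + 2^2 + 2 + 1; at 3: 3^(3 + 1) + 3^3 + 3 + 1 = 112; next = 111
base 3: 111 = 3^(3 + 1) + 3^3 + 3; at 4: 4^(4 + 1) + 4^4 + 4 = 1284; next = 1283
base 4: 1283 = 4^(4 + 1) + 4^4 + 3; at 5: 5^(5 + 1) + 5^5 + 3 = 18753; next = 18752
base 5: 18752 = 5^(5 + 1) + 5^5 + 2; at 6: 6^(6 + 1) + 6^6 + 2 = 326594; next = 326593
base 6: 326593 = 6^(6 + 1) + 6^6 + 1; at 7: 7^(7 + 1) + 7^7 + 1 = 6588345; next = 6588344

326593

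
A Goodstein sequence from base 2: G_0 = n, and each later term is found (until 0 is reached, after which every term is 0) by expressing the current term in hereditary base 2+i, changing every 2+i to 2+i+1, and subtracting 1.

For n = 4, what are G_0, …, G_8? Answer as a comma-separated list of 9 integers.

G_0 = 4. HB_2(4) = 2^2. Bump = 27. G_1 = 26.
G_1 = 26. HB_3(26) = 2·3^2 + 2·3 + 2. Bump = 42. G_2 = 41.
G_2 = 41. HB_4(41) = 2·4^2 + 2·4 + 1. Bump = 61. G_3 = 60.
G_3 = 60. HB_5(60) = 2·5^2 + 2·5. Bump = 84. G_4 = 83.
G_4 = 83. HB_6(83) = 2·6^2 + 6 + 5. Bump = 110. G_5 = 109.
G_5 = 109. HB_7(109) = 2·7^2 + 7 + 4. Bump = 140. G_6 = 139.
G_6 = 139. HB_8(139) = 2·8^2 + 8 + 3. Bump = 174. G_7 = 173.
G_7 = 173. HB_9(173) = 2·9^2 + 9 + 2. Bump = 212. G_8 = 211.

4, 26, 41, 60, 83, 109, 139, 173, 211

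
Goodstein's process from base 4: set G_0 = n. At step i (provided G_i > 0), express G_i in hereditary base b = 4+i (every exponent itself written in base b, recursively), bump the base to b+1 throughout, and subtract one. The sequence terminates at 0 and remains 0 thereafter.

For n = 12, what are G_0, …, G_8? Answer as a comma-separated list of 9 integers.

12, 14, 15, 16, 17, 18, 19, 19, 19

G_0=12  [base 4] 3·4  →[4↦5]→  3·5 = 15  −1 ⇒ G_1=14
G_1=14  [base 5] 2·5 + 4  →[5↦6]→  2·6 + 4 = 16  −1 ⇒ G_2=15
G_2=15  [base 6] 2·6 + 3  →[6↦7]→  2·7 + 3 = 17  −1 ⇒ G_3=16
G_3=16  [base 7] 2·7 + 2  →[7↦8]→  2·8 + 2 = 18  −1 ⇒ G_4=17
G_4=17  [base 8] 2·8 + 1  →[8↦9]→  2·9 + 1 = 19  −1 ⇒ G_5=18
G_5=18  [base 9] 2·9  →[9↦10]→  2·10 = 20  −1 ⇒ G_6=19
G_6=19  [base 10] 10 + 9  →[10↦11]→  11 + 9 = 20  −1 ⇒ G_7=19
G_7=19  [base 11] 11 + 8  →[11↦12]→  12 + 8 = 20  −1 ⇒ G_8=19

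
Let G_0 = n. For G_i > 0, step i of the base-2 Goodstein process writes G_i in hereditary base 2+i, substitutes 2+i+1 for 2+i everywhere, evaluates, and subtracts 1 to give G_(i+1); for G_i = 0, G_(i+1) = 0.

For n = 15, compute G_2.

G_0=15  [base 2] 2^(2 + 1) + 2^2 + 2 + 1  →[2↦3]→  3^(3 + 1) + 3^3 + 3 + 1 = 112  −1 ⇒ G_1=111
G_1=111  [base 3] 3^(3 + 1) + 3^3 + 3  →[3↦4]→  4^(4 + 1) + 4^4 + 4 = 1284  −1 ⇒ G_2=1283
G_2=1283  [base 4] 4^(4 + 1) + 4^4 + 3  →[4↦5]→  5^(5 + 1) + 5^5 + 3 = 18753  −1 ⇒ G_3=18752

1283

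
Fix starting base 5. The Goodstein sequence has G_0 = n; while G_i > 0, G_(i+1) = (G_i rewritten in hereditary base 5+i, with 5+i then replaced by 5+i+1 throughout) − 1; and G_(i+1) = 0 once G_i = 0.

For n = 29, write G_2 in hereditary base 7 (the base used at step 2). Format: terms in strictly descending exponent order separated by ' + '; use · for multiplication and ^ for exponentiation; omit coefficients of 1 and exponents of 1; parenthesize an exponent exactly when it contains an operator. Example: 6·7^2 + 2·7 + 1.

7^2 + 2

G_0=29  [base 5] 5^2 + 4  →[5↦6]→  6^2 + 4 = 40  −1 ⇒ G_1=39
G_1=39  [base 6] 6^2 + 3  →[6↦7]→  7^2 + 3 = 52  −1 ⇒ G_2=51
G_2=51  [base 7] 7^2 + 2  →[7↦8]→  8^2 + 2 = 66  −1 ⇒ G_3=65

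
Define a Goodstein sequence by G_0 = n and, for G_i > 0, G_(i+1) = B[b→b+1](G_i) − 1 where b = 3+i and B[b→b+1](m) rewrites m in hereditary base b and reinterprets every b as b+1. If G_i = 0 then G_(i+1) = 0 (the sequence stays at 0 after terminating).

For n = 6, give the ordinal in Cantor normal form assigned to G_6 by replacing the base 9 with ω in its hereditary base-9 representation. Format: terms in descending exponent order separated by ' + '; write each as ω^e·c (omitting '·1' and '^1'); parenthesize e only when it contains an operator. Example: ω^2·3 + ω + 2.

6

G_0 = 6. HB_3(6) = 2·3. Bump = 8. G_1 = 7.
G_1 = 7. HB_4(7) = 4 + 3. Bump = 8. G_2 = 7.
G_2 = 7. HB_5(7) = 5 + 2. Bump = 8. G_3 = 7.
G_3 = 7. HB_6(7) = 6 + 1. Bump = 8. G_4 = 7.
G_4 = 7. HB_7(7) = 7. Bump = 8. G_5 = 7.
G_5 = 7. HB_8(7) = 7. Bump = 7. G_6 = 6.
G_6 = 6. HB_9(6) = 6. Bump = 6. G_7 = 5.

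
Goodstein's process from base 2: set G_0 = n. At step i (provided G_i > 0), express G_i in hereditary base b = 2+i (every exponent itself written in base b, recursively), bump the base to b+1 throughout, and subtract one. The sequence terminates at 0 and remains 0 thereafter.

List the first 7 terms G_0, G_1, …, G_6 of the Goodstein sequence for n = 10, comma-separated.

10 —HB2→ 2^(2 + 1) + 2 —bump→ 3^(3 + 1) + 3 = 84 —(−1)→ 83
83 —HB3→ 3^(3 + 1) + 2 —bump→ 4^(4 + 1) + 2 = 1026 —(−1)→ 1025
1025 —HB4→ 4^(4 + 1) + 1 —bump→ 5^(5 + 1) + 1 = 15626 —(−1)→ 15625
15625 —HB5→ 5^(5 + 1) —bump→ 6^(6 + 1) = 279936 —(−1)→ 279935
279935 —HB6→ 5·6^6 + 5·6^5 + 5·6^4 + 5·6^3 + 5·6^2 + 5·6 + 5 —bump→ 5·7^7 + 5·7^5 + 5·7^4 + 5·7^3 + 5·7^2 + 5·7 + 5 = 4215755 —(−1)→ 4215754
4215754 —HB7→ 5·7^7 + 5·7^5 + 5·7^4 + 5·7^3 + 5·7^2 + 5·7 + 4 —bump→ 5·8^8 + 5·8^5 + 5·8^4 + 5·8^3 + 5·8^2 + 5·8 + 4 = 84073324 —(−1)→ 84073323

10, 83, 1025, 15625, 279935, 4215754, 84073323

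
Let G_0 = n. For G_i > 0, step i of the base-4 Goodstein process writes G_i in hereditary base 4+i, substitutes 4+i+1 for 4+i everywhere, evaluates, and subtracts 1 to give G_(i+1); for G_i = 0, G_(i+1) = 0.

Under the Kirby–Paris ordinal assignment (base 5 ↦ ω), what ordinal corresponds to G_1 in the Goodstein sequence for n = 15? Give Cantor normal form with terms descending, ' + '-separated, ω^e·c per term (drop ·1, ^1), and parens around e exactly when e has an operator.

ω·3 + 2

(0) 15|_4 = 3·4 + 3 ↦ 3·5 + 3|_5 = 18 ⇒ 17
(1) 17|_5 = 3·5 + 2 ↦ 3·6 + 2|_6 = 20 ⇒ 19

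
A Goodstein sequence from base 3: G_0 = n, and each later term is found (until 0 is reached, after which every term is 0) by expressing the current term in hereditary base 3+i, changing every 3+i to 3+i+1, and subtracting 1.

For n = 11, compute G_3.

35

base 3: 11 = 3^2 + 2; at 4: 4^2 + 2 = 18; next = 17
base 4: 17 = 4^2 + 1; at 5: 5^2 + 1 = 26; next = 25
base 5: 25 = 5^2; at 6: 6^2 = 36; next = 35
base 6: 35 = 5·6 + 5; at 7: 5·7 + 5 = 40; next = 39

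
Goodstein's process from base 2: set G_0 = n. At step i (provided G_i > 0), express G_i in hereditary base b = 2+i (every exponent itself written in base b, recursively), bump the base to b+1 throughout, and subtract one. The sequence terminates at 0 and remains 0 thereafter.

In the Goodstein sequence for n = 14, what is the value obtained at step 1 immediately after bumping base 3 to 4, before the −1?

1282

G_0=14  [base 2] 2^(2 + 1) + 2^2 + 2  →[2↦3]→  3^(3 + 1) + 3^3 + 3 = 111  −1 ⇒ G_1=110
G_1=110  [base 3] 3^(3 + 1) + 3^3 + 2  →[3↦4]→  4^(4 + 1) + 4^4 + 2 = 1282  −1 ⇒ G_2=1281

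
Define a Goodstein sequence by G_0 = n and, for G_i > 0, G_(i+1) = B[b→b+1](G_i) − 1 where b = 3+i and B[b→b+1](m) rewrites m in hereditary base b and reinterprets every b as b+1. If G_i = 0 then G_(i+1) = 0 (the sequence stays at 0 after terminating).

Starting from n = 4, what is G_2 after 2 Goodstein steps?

G_0=4  [base 3] 3 + 1  →[3↦4]→  4 + 1 = 5  −1 ⇒ G_1=4
G_1=4  [base 4] 4  →[4↦5]→  5 = 5  −1 ⇒ G_2=4

4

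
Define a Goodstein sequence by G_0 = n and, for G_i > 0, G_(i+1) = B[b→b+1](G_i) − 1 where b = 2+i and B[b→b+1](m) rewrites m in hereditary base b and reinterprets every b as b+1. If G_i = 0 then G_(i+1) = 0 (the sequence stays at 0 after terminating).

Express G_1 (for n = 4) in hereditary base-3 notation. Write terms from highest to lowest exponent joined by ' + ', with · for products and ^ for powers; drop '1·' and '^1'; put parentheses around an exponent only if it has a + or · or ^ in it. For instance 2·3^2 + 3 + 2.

i=0: 4 = 2^2 (b=2); 2→3: 3^3 = 27; 27−1 = 26
i=1: 26 = 2·3^2 + 2·3 + 2 (b=3); 3→4: 2·4^2 + 2·4 + 2 = 42; 42−1 = 41

2·3^2 + 2·3 + 2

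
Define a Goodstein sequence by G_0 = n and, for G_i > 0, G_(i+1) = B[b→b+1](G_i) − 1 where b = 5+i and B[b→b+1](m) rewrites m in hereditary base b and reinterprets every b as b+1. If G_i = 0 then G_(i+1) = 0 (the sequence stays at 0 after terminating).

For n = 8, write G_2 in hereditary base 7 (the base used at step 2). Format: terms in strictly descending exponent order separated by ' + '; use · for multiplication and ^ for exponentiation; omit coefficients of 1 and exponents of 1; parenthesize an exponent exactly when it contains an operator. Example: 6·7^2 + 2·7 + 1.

G_0 = 8. HB_5(8) = 5 + 3. Bump = 9. G_1 = 8.
G_1 = 8. HB_6(8) = 6 + 2. Bump = 9. G_2 = 8.

7 + 1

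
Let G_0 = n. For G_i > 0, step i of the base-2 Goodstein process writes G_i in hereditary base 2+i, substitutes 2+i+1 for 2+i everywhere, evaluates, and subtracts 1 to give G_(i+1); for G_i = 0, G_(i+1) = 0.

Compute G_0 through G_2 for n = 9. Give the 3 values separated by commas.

9, 81, 1023

i=0: 9 = 2^(2 + 1) + 1 (b=2); 2→3: 3^(3 + 1) + 1 = 82; 82−1 = 81
i=1: 81 = 3^(3 + 1) (b=3); 3→4: 4^(4 + 1) = 1024; 1024−1 = 1023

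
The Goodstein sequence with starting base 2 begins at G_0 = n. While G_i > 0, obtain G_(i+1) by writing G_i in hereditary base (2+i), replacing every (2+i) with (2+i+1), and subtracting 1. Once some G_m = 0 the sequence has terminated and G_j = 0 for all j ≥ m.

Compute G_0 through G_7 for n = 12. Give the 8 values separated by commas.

G_0=12  [base 2] 2^(2 + 1) + 2^2  →[2↦3]→  3^(3 + 1) + 3^3 = 108  −1 ⇒ G_1=107
G_1=107  [base 3] 3^(3 + 1) + 2·3^2 + 2·3 + 2  →[3↦4]→  4^(4 + 1) + 2·4^2 + 2·4 + 2 = 1066  −1 ⇒ G_2=1065
G_2=1065  [base 4] 4^(4 + 1) + 2·4^2 + 2·4 + 1  →[4↦5]→  5^(5 + 1) + 2·5^2 + 2·5 + 1 = 15686  −1 ⇒ G_3=15685
G_3=15685  [base 5] 5^(5 + 1) + 2·5^2 + 2·5  →[5↦6]→  6^(6 + 1) + 2·6^2 + 2·6 = 280020  −1 ⇒ G_4=280019
G_4=280019  [base 6] 6^(6 + 1) + 2·6^2 + 6 + 5  →[6↦7]→  7^(7 + 1) + 2·7^2 + 7 + 5 = 5764911  −1 ⇒ G_5=5764910
G_5=5764910  [base 7] 7^(7 + 1) + 2·7^2 + 7 + 4  →[7↦8]→  8^(8 + 1) + 2·8^2 + 8 + 4 = 134217868  −1 ⇒ G_6=134217867
G_6=134217867  [base 8] 8^(8 + 1) + 2·8^2 + 8 + 3  →[8↦9]→  9^(9 + 1) + 2·9^2 + 9 + 3 = 3486784575  −1 ⇒ G_7=3486784574

12, 107, 1065, 15685, 280019, 5764910, 134217867, 3486784574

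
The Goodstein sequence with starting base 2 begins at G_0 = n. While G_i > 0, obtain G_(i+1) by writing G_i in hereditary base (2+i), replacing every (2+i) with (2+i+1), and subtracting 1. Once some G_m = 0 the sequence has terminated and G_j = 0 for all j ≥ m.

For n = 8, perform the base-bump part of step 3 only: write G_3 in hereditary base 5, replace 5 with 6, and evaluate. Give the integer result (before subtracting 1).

93396

G_0=8  [base 2] 2^(2 + 1)  →[2↦3]→  3^(3 + 1) = 81  −1 ⇒ G_1=80
G_1=80  [base 3] 2·3^3 + 2·3^2 + 2·3 + 2  →[3↦4]→  2·4^4 + 2·4^2 + 2·4 + 2 = 554  −1 ⇒ G_2=553
G_2=553  [base 4] 2·4^4 + 2·4^2 + 2·4 + 1  →[4↦5]→  2·5^5 + 2·5^2 + 2·5 + 1 = 6311  −1 ⇒ G_3=6310
G_3=6310  [base 5] 2·5^5 + 2·5^2 + 2·5  →[5↦6]→  2·6^6 + 2·6^2 + 2·6 = 93396  −1 ⇒ G_4=93395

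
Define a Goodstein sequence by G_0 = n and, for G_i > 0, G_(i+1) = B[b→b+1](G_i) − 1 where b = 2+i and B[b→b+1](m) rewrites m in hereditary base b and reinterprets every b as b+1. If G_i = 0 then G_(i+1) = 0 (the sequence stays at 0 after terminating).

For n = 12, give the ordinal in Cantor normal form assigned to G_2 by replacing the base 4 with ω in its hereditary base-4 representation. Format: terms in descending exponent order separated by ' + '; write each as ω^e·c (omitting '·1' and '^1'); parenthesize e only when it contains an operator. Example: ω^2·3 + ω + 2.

i=0: 12 = 2^(2 + 1) + 2^2 (b=2); 2→3: 3^(3 + 1) + 3^3 = 108; 108−1 = 107
i=1: 107 = 3^(3 + 1) + 2·3^2 + 2·3 + 2 (b=3); 3→4: 4^(4 + 1) + 2·4^2 + 2·4 + 2 = 1066; 1066−1 = 1065

ω^(ω + 1) + ω^2·2 + ω·2 + 1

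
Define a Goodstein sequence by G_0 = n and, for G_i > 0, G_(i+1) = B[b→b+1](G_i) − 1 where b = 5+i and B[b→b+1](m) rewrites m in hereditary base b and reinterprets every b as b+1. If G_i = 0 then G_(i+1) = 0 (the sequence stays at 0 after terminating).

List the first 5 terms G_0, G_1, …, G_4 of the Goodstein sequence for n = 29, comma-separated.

29, 39, 51, 65, 81

[0] 29 ≡ 5^2 + 4 (base 5). Lift 6: 40. −1: 39.
[1] 39 ≡ 6^2 + 3 (base 6). Lift 7: 52. −1: 51.
[2] 51 ≡ 7^2 + 2 (base 7). Lift 8: 66. −1: 65.
[3] 65 ≡ 8^2 + 1 (base 8). Lift 9: 82. −1: 81.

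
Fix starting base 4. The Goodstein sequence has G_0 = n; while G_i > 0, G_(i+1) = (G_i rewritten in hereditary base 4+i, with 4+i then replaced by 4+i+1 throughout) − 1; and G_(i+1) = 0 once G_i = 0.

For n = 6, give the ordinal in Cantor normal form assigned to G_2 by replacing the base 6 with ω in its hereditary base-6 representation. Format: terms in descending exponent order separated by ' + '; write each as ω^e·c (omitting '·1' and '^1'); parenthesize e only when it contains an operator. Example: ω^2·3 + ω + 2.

ω

[0] 6 ≡ 4 + 2 (base 4). Lift 5: 7. −1: 6.
[1] 6 ≡ 5 + 1 (base 5). Lift 6: 7. −1: 6.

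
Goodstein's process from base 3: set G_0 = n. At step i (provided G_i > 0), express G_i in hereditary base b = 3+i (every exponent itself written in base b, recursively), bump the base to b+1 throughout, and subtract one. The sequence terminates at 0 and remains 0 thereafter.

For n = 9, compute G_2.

9 —HB3→ 3^2 —bump→ 4^2 = 16 —(−1)→ 15
15 —HB4→ 3·4 + 3 —bump→ 3·5 + 3 = 18 —(−1)→ 17
17 —HB5→ 3·5 + 2 —bump→ 3·6 + 2 = 20 —(−1)→ 19

17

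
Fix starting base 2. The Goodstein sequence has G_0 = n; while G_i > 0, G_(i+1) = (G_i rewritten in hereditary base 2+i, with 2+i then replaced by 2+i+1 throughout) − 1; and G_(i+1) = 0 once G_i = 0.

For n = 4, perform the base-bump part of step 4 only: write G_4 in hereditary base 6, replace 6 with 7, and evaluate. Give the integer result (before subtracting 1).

110

G_0=4  [base 2] 2^2  →[2↦3]→  3^3 = 27  −1 ⇒ G_1=26
G_1=26  [base 3] 2·3^2 + 2·3 + 2  →[3↦4]→  2·4^2 + 2·4 + 2 = 42  −1 ⇒ G_2=41
G_2=41  [base 4] 2·4^2 + 2·4 + 1  →[4↦5]→  2·5^2 + 2·5 + 1 = 61  −1 ⇒ G_3=60
G_3=60  [base 5] 2·5^2 + 2·5  →[5↦6]→  2·6^2 + 2·6 = 84  −1 ⇒ G_4=83
G_4=83  [base 6] 2·6^2 + 6 + 5  →[6↦7]→  2·7^2 + 7 + 5 = 110  −1 ⇒ G_5=109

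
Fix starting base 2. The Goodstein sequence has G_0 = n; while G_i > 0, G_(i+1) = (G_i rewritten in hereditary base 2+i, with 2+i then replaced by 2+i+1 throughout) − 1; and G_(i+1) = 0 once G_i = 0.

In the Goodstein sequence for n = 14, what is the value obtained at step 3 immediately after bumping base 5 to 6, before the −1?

326592

G_0=14  [base 2] 2^(2 + 1) + 2^2 + 2  →[2↦3]→  3^(3 + 1) + 3^3 + 3 = 111  −1 ⇒ G_1=110
G_1=110  [base 3] 3^(3 + 1) + 3^3 + 2  →[3↦4]→  4^(4 + 1) + 4^4 + 2 = 1282  −1 ⇒ G_2=1281
G_2=1281  [base 4] 4^(4 + 1) + 4^4 + 1  →[4↦5]→  5^(5 + 1) + 5^5 + 1 = 18751  −1 ⇒ G_3=18750
G_3=18750  [base 5] 5^(5 + 1) + 5^5  →[5↦6]→  6^(6 + 1) + 6^6 = 326592  −1 ⇒ G_4=326591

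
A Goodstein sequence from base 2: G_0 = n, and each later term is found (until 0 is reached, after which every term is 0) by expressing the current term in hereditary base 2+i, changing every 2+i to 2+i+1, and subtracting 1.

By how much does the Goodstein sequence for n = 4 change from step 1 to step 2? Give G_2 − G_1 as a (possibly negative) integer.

4 —HB2→ 2^2 —bump→ 3^3 = 27 —(−1)→ 26
26 —HB3→ 2·3^2 + 2·3 + 2 —bump→ 2·4^2 + 2·4 + 2 = 42 —(−1)→ 41

15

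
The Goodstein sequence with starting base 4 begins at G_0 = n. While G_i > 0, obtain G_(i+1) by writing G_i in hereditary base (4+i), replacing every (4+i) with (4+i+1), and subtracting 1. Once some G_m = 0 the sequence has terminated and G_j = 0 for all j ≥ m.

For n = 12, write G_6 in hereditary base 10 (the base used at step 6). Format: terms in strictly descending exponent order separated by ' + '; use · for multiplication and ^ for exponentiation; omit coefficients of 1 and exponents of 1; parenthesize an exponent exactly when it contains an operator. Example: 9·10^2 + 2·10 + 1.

i=0: 12 = 3·4 (b=4); 4→5: 3·5 = 15; 15−1 = 14
i=1: 14 = 2·5 + 4 (b=5); 5→6: 2·6 + 4 = 16; 16−1 = 15
i=2: 15 = 2·6 + 3 (b=6); 6→7: 2·7 + 3 = 17; 17−1 = 16
i=3: 16 = 2·7 + 2 (b=7); 7→8: 2·8 + 2 = 18; 18−1 = 17
i=4: 17 = 2·8 + 1 (b=8); 8→9: 2·9 + 1 = 19; 19−1 = 18
i=5: 18 = 2·9 (b=9); 9→10: 2·10 = 20; 20−1 = 19

10 + 9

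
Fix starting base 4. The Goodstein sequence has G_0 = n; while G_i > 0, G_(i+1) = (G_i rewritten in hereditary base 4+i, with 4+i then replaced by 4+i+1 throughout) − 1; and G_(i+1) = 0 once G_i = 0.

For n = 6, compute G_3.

6

6 —HB4→ 4 + 2 —bump→ 5 + 2 = 7 —(−1)→ 6
6 —HB5→ 5 + 1 —bump→ 6 + 1 = 7 —(−1)→ 6
6 —HB6→ 6 —bump→ 7 = 7 —(−1)→ 6
6 —HB7→ 6 —bump→ 6 = 6 —(−1)→ 5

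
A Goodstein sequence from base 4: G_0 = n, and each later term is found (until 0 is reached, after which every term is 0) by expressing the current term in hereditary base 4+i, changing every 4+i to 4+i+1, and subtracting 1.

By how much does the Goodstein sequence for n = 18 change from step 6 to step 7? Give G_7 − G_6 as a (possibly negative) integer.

5

G_0 = 18. HB_4(18) = 4^2 + 2. Bump = 27. G_1 = 26.
G_1 = 26. HB_5(26) = 5^2 + 1. Bump = 37. G_2 = 36.
G_2 = 36. HB_6(36) = 6^2. Bump = 49. G_3 = 48.
G_3 = 48. HB_7(48) = 6·7 + 6. Bump = 54. G_4 = 53.
G_4 = 53. HB_8(53) = 6·8 + 5. Bump = 59. G_5 = 58.
G_5 = 58. HB_9(58) = 6·9 + 4. Bump = 64. G_6 = 63.
G_6 = 63. HB_10(63) = 6·10 + 3. Bump = 69. G_7 = 68.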